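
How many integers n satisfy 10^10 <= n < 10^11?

The leading digit cannot be 0 (9 options); the other 10 digits can be anything (10 options each).
Total: 9 x 10^10.

Final answer: 90000000000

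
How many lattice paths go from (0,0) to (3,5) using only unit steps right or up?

Each path has 3 right steps and 5 up steps in some order (8 steps total).
Choose which 5 of the 8 steps are up: C(8,5).

Final answer: C(8,5) = 56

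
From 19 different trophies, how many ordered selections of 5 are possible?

P(19,5) = 19!/(19-5)! = 19!/14!.

Final answer: P(19,5) = 1395360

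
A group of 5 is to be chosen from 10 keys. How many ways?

C(10,5) = 10!/(5! x (10-5)!).

Final answer: C(10,5) = 252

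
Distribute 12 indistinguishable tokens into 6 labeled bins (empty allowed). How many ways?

Stars and bars: C(n+k-1, k-1) = C(17,5).

Final answer: C(17,5) = 6188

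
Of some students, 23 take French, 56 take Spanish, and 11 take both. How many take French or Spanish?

|A union B| = |A| + |B| - |A intersect B| = 23 + 56 - 11.

Final answer: 68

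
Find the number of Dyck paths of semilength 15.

Total monotonic paths to (15,15): C(30,15) = 155117520.
A path is bad iff it touches y = x + 1; reflecting its initial segment maps bad paths bijectively onto all paths to (14,16), of which there are C(30,16) = 145422675.
Valid Dyck paths: 155117520 - 145422675.
(These counts are the Catalan numbers.)

Final answer: C_{15} = 9694845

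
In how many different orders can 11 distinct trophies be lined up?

The number of ways to arrange 11 distinct objects is 11!.

Final answer: 11! = 39916800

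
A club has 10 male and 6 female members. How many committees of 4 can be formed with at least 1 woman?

Sum over valid woman counts:
C(6,1)C(10,3) = 720
C(6,2)C(10,2) = 675
C(6,3)C(10,1) = 200
C(6,4)C(10,0) = 15
Total: 720 + 675 + 200 + 15.

Final answer: 1610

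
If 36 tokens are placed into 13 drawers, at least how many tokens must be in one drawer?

By the pigeonhole principle: ceiling(36/13).

Final answer: 3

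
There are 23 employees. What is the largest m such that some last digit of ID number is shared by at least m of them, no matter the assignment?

There are 10 possible values for last digit of ID number. With 23 employees and 10 categories, by pigeonhole: ceiling(23/10).

Final answer: 3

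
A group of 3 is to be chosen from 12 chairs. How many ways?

C(12,3) = 12!/(3! x (12-3)!).

Final answer: C(12,3) = 220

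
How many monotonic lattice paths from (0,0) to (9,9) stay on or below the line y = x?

Total monotonic paths to (9,9): C(18,9) = 48620.
A path is bad iff it touches y = x + 1; reflecting its initial segment maps bad paths bijectively onto all paths to (8,10), of which there are C(18,10) = 43758.
Valid Dyck paths: 48620 - 43758.
(These counts are the Catalan numbers.)

Final answer: C_{9} = 4862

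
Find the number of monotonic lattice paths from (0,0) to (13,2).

Each path has 13 right steps and 2 up steps in some order (15 steps total).
Choose which 2 of the 15 steps are up: C(15,2).

Final answer: C(15,2) = 105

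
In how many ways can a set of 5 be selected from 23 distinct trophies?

C(23,5) = 23!/(5! x 18!).

Final answer: \binom{23}{5} = 33649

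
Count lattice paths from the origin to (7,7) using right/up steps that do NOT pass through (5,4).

Total paths to (7,7): C(14,7) = 3432.
Paths through (5,4): C(9,4) x C(5,3) = 1260.
Avoiding (5,4): 3432 - 1260.

Final answer: 2172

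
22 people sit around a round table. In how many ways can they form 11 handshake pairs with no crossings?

This is counted by the nth Catalan number C_n. Here n = 22/2 = 11.
C_n = C(2n,n)/(n+1), so C_{11} = C(22,11)/12 = 705432/12.

Final answer: C_{11} = 58786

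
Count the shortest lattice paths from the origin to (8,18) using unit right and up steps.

Each path has 8 right steps and 18 up steps in some order (26 steps total).
Choose which 18 of the 26 steps are up: C(26,18).

Final answer: C(26,18) = 1562275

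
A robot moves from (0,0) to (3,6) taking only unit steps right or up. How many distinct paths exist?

Each path has 3 right steps and 6 up steps in some order (9 steps total).
Choose which 6 of the 9 steps are up: C(9,6).

Final answer: C(9,6) = 84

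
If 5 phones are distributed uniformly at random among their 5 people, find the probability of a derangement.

Derangements satisfy D(n) = (n-1)(D(n-1) + D(n-2)), starting from D(0)=1, D(1)=0.
Building up: D(2)=1, D(3)=2, D(4)=9, D(5)=44.
Total arrangements: 5! = 120.
Probability = D(5)/5! = 11/30.

Final answer: D(5)/5! = 44/120 = 0.366667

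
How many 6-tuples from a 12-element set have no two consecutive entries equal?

First character: 12 choices. Each subsequent: 11 choices (must differ from the previous one).
Total: 12 x 11^5.

Final answer: 12 x 11^{5} = 1932612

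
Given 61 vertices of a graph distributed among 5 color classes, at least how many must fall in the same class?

By pigeonhole with 61 objects and 5 categories: ceiling(61/5).

Final answer: 13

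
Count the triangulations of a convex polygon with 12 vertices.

This is a standard Catalan-number count: the answer is C_n. Here n = 12 - 2 = 10.
C_n = (2n)!/(n!(n+1)!), so C_{10} = 20!/(10! x 11!) = C(20,10)/11 = 184756/11.

Final answer: C_{10} = 16796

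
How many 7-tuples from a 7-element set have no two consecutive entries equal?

First character: 7 choices. Each subsequent: 6 choices (must differ from the previous one).
Total: 7 x 6^6.

Final answer: 7 x 6^{6} = 326592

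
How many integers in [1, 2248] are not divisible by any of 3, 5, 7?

|div by 3|=749, |div by 5|=449, |div by 7|=321.
|div by 3&5|=149, |div by 3&7|=107, |div by 5&7|=64, |div by all|=21.
By inclusion-exclusion, divisible by at least one: 749+449+321-149-107-64+21 = 1220.
Not divisible by any: 2248 - 1220.

Final answer: 1028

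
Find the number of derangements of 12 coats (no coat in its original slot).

Use the recurrence D(n) = (n-1)(D(n-1) + D(n-2)) with D(0)=1, D(1)=0.
D(2) = 1 x (0 + 1) = 1
D(3) = 2 x (1 + 0) = 2
D(4) = 3 x (2 + 1) = 9
D(5) = 4 x (9 + 2) = 44
D(6) = 5 x (44 + 9) = 265
D(7) = 6 x (265 + 44) = 1854
D(8) = 7 x (1854 + 265) = 14833
D(9) = 8 x (14833 + 1854) = 133496
D(10) = 9 x (133496 + 14833) = 1334961
D(11) = 10 x (1334961 + 133496) = 14684570
D(12) = 11 x (D(11) + D(10)) = 11 x (14684570 + 1334961)

Final answer: D(12) = 176214841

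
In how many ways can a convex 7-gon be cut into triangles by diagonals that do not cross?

This is counted by the nth Catalan number C_n. Here n = 7 - 2 = 5.
C_n = C(2n,n)/(n+1), so C_{5} = C(10,5)/6 = 252/6.

Final answer: C_{5} = 42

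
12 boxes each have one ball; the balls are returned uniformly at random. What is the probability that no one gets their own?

D(n) = (n-1)(D(n-1) + D(n-2)), D(0)=1, D(1)=0.
Building up: D(2)=1, D(3)=2, D(4)=9, D(5)=44, D(6)=265, D(7)=1854, D(8)=14833, D(9)=133496, D(10)=1334961, D(11)=14684570, D(12)=176214841.
Total arrangements: 12! = 479001600.
Probability = D(12)/12! = 16019531/43545600.

Final answer: D(12)/12! = 176214841/479001600 = 0.367879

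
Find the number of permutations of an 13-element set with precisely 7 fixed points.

Choose which 7 elements are fixed: C(13,7) = 1716.
Derange the remaining 6 using D(j) = (j-1)(D(j-1) + D(j-2)), D(0)=1, D(1)=0: D(2)=1, D(3)=2, D(4)=9, D(5)=44, D(6)=265.
Total: 1716 x 265.

Final answer: C(13,7) D(6) = 454740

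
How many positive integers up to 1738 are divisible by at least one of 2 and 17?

Multiples of 2: 869. Multiples of 17: 102. Of both (lcm=34): 51.
By inclusion-exclusion: 869 + 102 - 51.

Final answer: 920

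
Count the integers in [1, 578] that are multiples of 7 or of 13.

Multiples of 7: 82. Multiples of 13: 44. Of both (lcm=91): 6.
By inclusion-exclusion: 82 + 44 - 6.

Final answer: 120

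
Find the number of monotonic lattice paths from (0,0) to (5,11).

Each path has 5 right steps and 11 up steps in some order (16 steps total).
Choose which 11 of the 16 steps are up: C(16,11).

Final answer: C(16,11) = 4368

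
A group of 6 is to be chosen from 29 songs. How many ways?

C(29,6) = 29!/(6! x 23!).

Final answer: \binom{29}{6} = 475020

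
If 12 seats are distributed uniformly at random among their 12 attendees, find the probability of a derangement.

Derangements satisfy D(n) = (n-1)(D(n-1) + D(n-2)), starting from D(0)=1, D(1)=0.
Building up: D(2)=1, D(3)=2, D(4)=9, D(5)=44, D(6)=265, D(7)=1854, D(8)=14833, D(9)=133496, D(10)=1334961, D(11)=14684570, D(12)=176214841.
Total arrangements: 12! = 479001600.
Probability = D(12)/12! = 16019531/43545600.

Final answer: D(12)/12! = 176214841/479001600 = 0.367879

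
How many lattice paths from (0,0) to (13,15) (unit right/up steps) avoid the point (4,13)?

Total paths to (13,15): C(28,15) = 37442160.
Paths through (4,13): C(17,13) x C(11,2) = 130900.
Avoiding (4,13): 37442160 - 130900.

Final answer: 37311260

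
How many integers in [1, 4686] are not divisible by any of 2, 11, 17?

|div by 2|=2343, |div by 11|=426, |div by 17|=275.
|div by 2&11|=213, |div by 2&17|=137, |div by 11&17|=25, |div by all|=12.
By inclusion-exclusion, divisible by at least one: 2343+426+275-213-137-25+12 = 2681.
Not divisible by any: 4686 - 2681.

Final answer: 2005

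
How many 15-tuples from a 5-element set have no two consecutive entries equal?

Let g(n) count such strings. g(1) = 5, and each valid string of length n-1 extends in 4 ways (any symbol but the last), so g(n) = 4 g(n-1).
Total: g(15) = 5 x 4^14.

Final answer: 5 x 4^{14} = 1342177280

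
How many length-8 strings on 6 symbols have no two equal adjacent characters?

First character: 6 choices. Each subsequent: 5 choices (must differ from the previous one).
Total: 6 x 5^7.

Final answer: 6 x 5^{7} = 468750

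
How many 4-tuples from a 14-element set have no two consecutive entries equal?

Let g(n) count such strings. g(1) = 14, and each valid string of length n-1 extends in 13 ways (any symbol but the last), so g(n) = 13 g(n-1).
Total: g(4) = 14 x 13^3.

Final answer: 14 x 13^{3} = 30758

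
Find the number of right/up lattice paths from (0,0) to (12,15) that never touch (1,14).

Total paths to (12,15): C(27,15) = 17383860.
Paths through (1,14): C(15,14) x C(12,1) = 180.
Avoiding (1,14): 17383860 - 180.

Final answer: 17383680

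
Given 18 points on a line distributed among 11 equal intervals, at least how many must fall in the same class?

By pigeonhole with 18 objects and 11 categories: ceiling(18/11).

Final answer: 2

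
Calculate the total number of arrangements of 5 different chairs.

The number of ways to arrange 5 distinct objects is 5!.

Final answer: 5! = 120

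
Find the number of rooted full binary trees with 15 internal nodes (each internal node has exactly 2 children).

The structures are counted by the Catalan number C_n. Here n = 15.
Using C_0 = 1 and C_(k+1) = C_k x 2(2k+1)/(k+2), build up term by term: C_1=1, C_2=2, C_3=5, C_4=14, C_5=42, C_6=132, C_7=429, C_8=1430, C_9=4862, C_10=16796, C_11=58786, C_12=208012, C_13=742900, C_14=2674440, C_15=9694845.

Final answer: C_{15} = 9694845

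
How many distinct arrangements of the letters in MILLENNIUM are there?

Letters (E:1, I:2, L:2, M:2, N:2, U:1). Total letters: 10.
Permutations = 10!/(2! x 2! x 2! x 2!).

Final answer: 226800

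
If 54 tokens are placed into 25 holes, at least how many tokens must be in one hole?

By the pigeonhole principle: ceiling(54/25).

Final answer: 3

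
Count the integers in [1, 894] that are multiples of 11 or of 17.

Multiples of 11: 81. Multiples of 17: 52. Of both (lcm=187): 4.
By inclusion-exclusion: 81 + 52 - 4.

Final answer: 129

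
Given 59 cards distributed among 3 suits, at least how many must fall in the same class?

By pigeonhole with 59 objects and 3 categories: ceiling(59/3).

Final answer: 20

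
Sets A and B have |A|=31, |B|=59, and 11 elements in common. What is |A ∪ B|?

|A union B| = |A| + |B| - |A intersect B| = 31 + 59 - 11.

Final answer: 79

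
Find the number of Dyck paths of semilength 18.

Total monotonic paths to (18,18): C(36,18) = 9075135300.
By the reflection principle, paths that go above the diagonal number C(36,19) = 8597496600.
Valid Dyck paths: 9075135300 - 8597496600.
(This is the Catalan number C_{18}.)

Final answer: C_{18} = 477638700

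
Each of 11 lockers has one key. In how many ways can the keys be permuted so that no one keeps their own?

D(n) = (n-1)(D(n-1) + D(n-2)), D(0)=1, D(1)=0.
D(2) = 1 x (0 + 1) = 1
D(3) = 2 x (1 + 0) = 2
D(4) = 3 x (2 + 1) = 9
D(5) = 4 x (9 + 2) = 44
D(6) = 5 x (44 + 9) = 265
D(7) = 6 x (265 + 44) = 1854
D(8) = 7 x (1854 + 265) = 14833
D(9) = 8 x (14833 + 1854) = 133496
D(10) = 9 x (133496 + 14833) = 1334961
D(11) = 10 x (D(10) + D(9)) = 10 x (1334961 + 133496)

Final answer: D(11) = 14684570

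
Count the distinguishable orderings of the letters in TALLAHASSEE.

Letters (A:3, E:2, H:1, L:2, S:2, T:1). Total letters: 11.
Permutations = 11!/(3! x 2! x 2! x 2!).

Final answer: 831600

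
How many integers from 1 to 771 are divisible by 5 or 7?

Multiples of 5: 154. Multiples of 7: 110. Of both (lcm=35): 22.
By inclusion-exclusion: 154 + 110 - 22.

Final answer: 242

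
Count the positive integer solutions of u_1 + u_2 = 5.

Substitute u'_i = u_i - 1 (so u'_i >= 0). Then sum u'_i = 5 - 2 = 3.
Stars and bars: C(3+2-1, 2-1) = C(4,1).

Final answer: C(4,1) = 4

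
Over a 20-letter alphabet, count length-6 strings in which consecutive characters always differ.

Let g(n) count such strings. g(1) = 20, and each valid string of length n-1 extends in 19 ways (any symbol but the last), so g(n) = 19 g(n-1).
Total: g(6) = 20 x 19^5.

Final answer: 20 x 19^{5} = 49521980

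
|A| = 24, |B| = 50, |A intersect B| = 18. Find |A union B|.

|A union B| = |A| + |B| - |A intersect B| = 24 + 50 - 18.

Final answer: 56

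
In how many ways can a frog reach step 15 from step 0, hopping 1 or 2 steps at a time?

Let f(n) be the number of climbs. Removing the last move (1 or 2 steps) gives f(n) = f(n-1) + f(n-2); base cases f(1)=1, f(2)=2.
Iterating the recurrence: f(1)=1, f(2)=2, f(3)=3, f(4)=5, f(5)=8, f(6)=13, f(7)=21, f(8)=34, f(9)=55, f(10)=89, f(11)=144, f(12)=233, f(13)=377, f(14)=610, f(15)=987.

Final answer: 987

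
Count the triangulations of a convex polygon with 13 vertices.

This is counted by the nth Catalan number C_n. Here n = 13 - 2 = 11.
Using C_0 = 1 and C_(k+1) = C_k x 2(2k+1)/(k+2), build up term by term: C_1=1, C_2=2, C_3=5, C_4=14, C_5=42, C_6=132, C_7=429, C_8=1430, C_9=4862, C_10=16796, C_11=58786.

Final answer: C_{11} = 58786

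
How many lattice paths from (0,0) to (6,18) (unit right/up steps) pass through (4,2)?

Paths (0,0)->(4,2): C(6,2) = 15.
Paths (4,2)->(6,18): C(18,16) = 153.
By multiplication principle: 15 x 153.

Final answer: 2295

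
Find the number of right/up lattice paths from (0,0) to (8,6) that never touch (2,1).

Total paths to (8,6): C(14,6) = 3003.
Paths through (2,1): C(3,1) x C(11,5) = 1386.
Avoiding (2,1): 3003 - 1386.

Final answer: 1617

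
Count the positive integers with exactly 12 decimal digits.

First digit: 9 choices (1-9). Each of the remaining 11 digits: 10 choices.
Total: 9 x 10^11.

Final answer: 900000000000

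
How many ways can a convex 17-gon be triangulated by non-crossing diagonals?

The structures are counted by the Catalan number C_n. Here n = 17 - 2 = 15.
Using C_0 = 1 and C_(k+1) = C_k x 2(2k+1)/(k+2), build up term by term: C_1=1, C_2=2, C_3=5, C_4=14, C_5=42, C_6=132, C_7=429, C_8=1430, C_9=4862, C_10=16796, C_11=58786, C_12=208012, C_13=742900, C_14=2674440, C_15=9694845.

Final answer: C_{15} = 9694845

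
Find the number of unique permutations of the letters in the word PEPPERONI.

Letters (E:2, I:1, N:1, O:1, P:3, R:1). Total letters: 9.
Permutations = 9!/(3! x 2!).

Final answer: 30240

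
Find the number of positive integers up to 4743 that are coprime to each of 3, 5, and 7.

|div by 3|=1581, |div by 5|=948, |div by 7|=677.
|div by 3&5|=316, |div by 3&7|=225, |div by 5&7|=135, |div by all|=45.
By inclusion-exclusion, divisible by at least one: 1581+948+677-316-225-135+45 = 2575.
Not divisible by any: 4743 - 2575.

Final answer: 2168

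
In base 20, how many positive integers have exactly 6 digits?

Leading digit: 19 options (nonzero). Other 5 digit(s): 20 options each.
Total: 19 x 20^5.

Final answer: 60800000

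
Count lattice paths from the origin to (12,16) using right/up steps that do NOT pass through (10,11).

Total paths to (12,16): C(28,16) = 30421755.
Paths through (10,11): C(21,11) x C(7,5) = 7407036.
Avoiding (10,11): 30421755 - 7407036.

Final answer: 23014719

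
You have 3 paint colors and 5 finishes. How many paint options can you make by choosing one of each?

By the multiplication principle: 3 x 5.

Final answer: 15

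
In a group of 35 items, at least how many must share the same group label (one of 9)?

There are 9 possible values for group label (one of 9). With 35 items and 9 categories, by pigeonhole: ceiling(35/9).

Final answer: 4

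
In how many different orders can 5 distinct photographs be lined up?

The number of ways to arrange 5 distinct objects is 5!.

Final answer: 5! = 120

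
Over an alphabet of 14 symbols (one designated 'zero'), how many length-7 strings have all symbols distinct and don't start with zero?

The leading digit has 13 choices (anything but zero); the next has 13 (anything but the first), then 12, and so on, one fewer each time.
Total: 13 x 13 x 12 x 11 x 10 x 9 x 8.

Final answer: 16061760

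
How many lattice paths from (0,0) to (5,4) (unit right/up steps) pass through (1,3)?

Paths (0,0)->(1,3): C(4,3) = 4.
Paths (1,3)->(5,4): C(5,1) = 5.
By multiplication principle: 4 x 5.

Final answer: 20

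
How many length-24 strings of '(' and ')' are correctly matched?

This is counted by the nth Catalan number C_n. Here n = 12 (pairs).
C_n = C(2n,n)/(n+1), so C_{12} = C(24,12)/13 = 2704156/13.

Final answer: C_{12} = 208012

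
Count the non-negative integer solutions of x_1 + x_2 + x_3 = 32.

Stars and bars with 32 stars and 2 bars:
C(32+3-1, 3-1) = C(34,2).

Final answer: C(34,2) = 561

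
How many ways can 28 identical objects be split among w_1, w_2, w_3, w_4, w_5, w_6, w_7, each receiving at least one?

Substitute w'_i = w_i - 1 (so w'_i >= 0). Then sum w'_i = 28 - 7 = 21.
Stars and bars: C(21+7-1, 7-1) = C(27,6).

Final answer: C(27,6) = 296010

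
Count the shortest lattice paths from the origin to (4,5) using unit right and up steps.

Each path has 4 right steps and 5 up steps in some order (9 steps total).
Choose which 5 of the 9 steps are up: C(9,5).

Final answer: C(9,5) = 126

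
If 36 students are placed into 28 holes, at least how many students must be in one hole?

By the pigeonhole principle: ceiling(36/28).

Final answer: 2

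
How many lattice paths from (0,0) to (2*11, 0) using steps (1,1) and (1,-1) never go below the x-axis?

Total monotonic paths to (11,11): C(22,11) = 705432.
Paths that cross above y=x (reflection bijection): C(22,12) = 646646.
Valid Dyck paths: 705432 - 646646.
(These counts are the Catalan numbers.)

Final answer: C_{11} = 58786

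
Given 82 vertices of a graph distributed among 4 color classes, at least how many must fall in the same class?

By pigeonhole with 82 objects and 4 categories: ceiling(82/4).

Final answer: 21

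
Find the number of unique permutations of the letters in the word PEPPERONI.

Letters (E:2, I:1, N:1, O:1, P:3, R:1). Total letters: 9.
Permutations = 9!/(3! x 2!).

Final answer: 30240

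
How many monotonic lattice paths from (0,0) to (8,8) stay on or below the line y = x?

Total monotonic paths to (8,8): C(16,8) = 12870.
Reflecting each bad path at its first crossing gives a bijection with paths to (7,9): C(16,9) = 11440.
Valid Dyck paths: 12870 - 11440.
(These counts are the Catalan numbers.)

Final answer: C_{8} = 1430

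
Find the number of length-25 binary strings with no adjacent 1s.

Classify by the final bit: ...0 gives a(n-1) strings, ...01 gives a(n-2) strings. Thus a(n) = a(n-1) + a(n-2) with a(1)=2, a(2)=3.
Iterating the recurrence: a(1)=2, a(2)=3, a(3)=5, a(4)=8, a(5)=13, a(6)=21, a(7)=34, a(8)=55, a(9)=89, a(10)=144, a(11)=233, a(12)=377, a(13)=610, a(14)=987, a(15)=1597, a(16)=2584, a(17)=4181, a(18)=6765, a(19)=10946, a(20)=17711, a(21)=28657, a(22)=46368, a(23)=75025, a(24)=121393, a(25)=196418.

Final answer: 196418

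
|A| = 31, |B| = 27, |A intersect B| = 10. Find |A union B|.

|A union B| = |A| + |B| - |A intersect B| = 31 + 27 - 10.

Final answer: 48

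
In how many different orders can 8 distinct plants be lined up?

The number of ways to arrange 8 distinct objects is 8!.

Final answer: 8! = 40320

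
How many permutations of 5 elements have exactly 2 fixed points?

Choose which 2 elements are fixed: C(5,2) = 10.
Derange the remaining 3 using D(j) = (j-1)(D(j-1) + D(j-2)), D(0)=1, D(1)=0: D(2)=1, D(3)=2.
Total: 10 x 2.

Final answer: C(5,2) D(3) = 20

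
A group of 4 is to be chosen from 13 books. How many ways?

C(13,4) = 13!/(4! x (13-4)!).

Final answer: C(13,4) = 715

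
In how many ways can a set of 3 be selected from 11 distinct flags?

C(11,3) = 11!/(3! x 8!).

Final answer: \binom{11}{3} = 165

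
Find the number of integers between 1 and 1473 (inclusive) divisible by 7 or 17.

Multiples of 7: 210. Multiples of 17: 86. Of both (lcm=119): 12.
By inclusion-exclusion: 210 + 86 - 12.

Final answer: 284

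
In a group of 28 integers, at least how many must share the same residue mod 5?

There are 5 possible values for residue mod 5. With 28 integers and 5 categories, by pigeonhole: ceiling(28/5).

Final answer: 6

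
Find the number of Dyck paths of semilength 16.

Total monotonic paths to (16,16): C(32,16) = 601080390.
A path is bad iff it touches y = x + 1; reflecting its initial segment maps bad paths bijectively onto all paths to (15,17), of which there are C(32,17) = 565722720.
Valid Dyck paths: 601080390 - 565722720.
(These counts are the Catalan numbers.)

Final answer: C_{16} = 35357670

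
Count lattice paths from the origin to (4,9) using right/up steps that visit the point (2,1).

Paths (0,0)->(2,1): C(3,1) = 3.
Paths (2,1)->(4,9): C(10,8) = 45.
By multiplication principle: 3 x 45.

Final answer: 135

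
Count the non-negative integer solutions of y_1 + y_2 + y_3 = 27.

Stars and bars with 27 stars and 2 bars:
C(27+3-1, 3-1) = C(29,2).

Final answer: C(29,2) = 406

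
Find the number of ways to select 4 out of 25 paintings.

C(25,4) = 25!/(4! x (25-4)!).

Final answer: C(25,4) = 12650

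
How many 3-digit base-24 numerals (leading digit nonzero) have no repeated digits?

The leading digit has 23 choices (anything but zero); the next has 23 (anything but the first), then 22, and so on, one fewer each time.
Total: 23 x 23 x 22.

Final answer: 11638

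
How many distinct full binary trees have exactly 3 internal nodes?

The structures are counted by the Catalan number C_n. Here n = 3.
C_n = C(2n,n) - C(2n,n+1), so C_{3} = C(6,3) - C(6,4) = 20 - 15.

Final answer: C_{3} = 5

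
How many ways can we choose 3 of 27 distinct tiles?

C(27,3) = 27!/(3! x 24!).

Final answer: \binom{27}{3} = 2925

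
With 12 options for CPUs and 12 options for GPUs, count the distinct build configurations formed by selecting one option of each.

By the multiplication principle: 12 x 12.

Final answer: 144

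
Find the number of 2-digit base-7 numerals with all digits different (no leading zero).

First digit: 6 (nonzero). Second: 6 (not first). Third: 5, etc.
Total: 6 x 6.

Final answer: 36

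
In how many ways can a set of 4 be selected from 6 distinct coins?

C(6,4) = 6!/(4! x (6-4)!).

Final answer: C(6,4) = 15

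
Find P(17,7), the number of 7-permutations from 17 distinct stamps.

P(17,7) = 17!/(17-7)! = 17!/10!.

Final answer: P(17,7) = 98017920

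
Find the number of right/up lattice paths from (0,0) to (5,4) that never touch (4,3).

Total paths to (5,4): C(9,4) = 126.
Paths through (4,3): C(7,3) x C(2,1) = 70.
Avoiding (4,3): 126 - 70.

Final answer: 56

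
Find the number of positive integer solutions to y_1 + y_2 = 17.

Substitute y'_i = y_i - 1 (so y'_i >= 0). Then sum y'_i = 17 - 2 = 15.
Stars and bars: C(15+2-1, 2-1) = C(16,1).

Final answer: C(16,1) = 16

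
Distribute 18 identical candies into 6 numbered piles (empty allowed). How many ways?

Stars and bars: C(n+k-1, k-1) = C(23,5).

Final answer: C(23,5) = 33649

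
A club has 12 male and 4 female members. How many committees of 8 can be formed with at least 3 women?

Sum over valid woman counts:
C(4,3)C(12,5) = 3168
C(4,4)C(12,4) = 495
Total: 3168 + 495.

Final answer: 3663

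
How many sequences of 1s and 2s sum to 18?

Condition on the final move: it is a 1-step (f(n-1) ways to get there) or a 2-step (f(n-2) ways), so f(n) = f(n-1) + f(n-2), with f(1)=1, f(2)=2.
Computing successive values: f(1)=1, f(2)=2, f(3)=3, f(4)=5, f(5)=8, f(6)=13, f(7)=21, f(8)=34, f(9)=55, f(10)=89, f(11)=144, f(12)=233, f(13)=377, f(14)=610, f(15)=987, f(16)=1597, f(17)=2584, f(18)=4181.

Final answer: 4181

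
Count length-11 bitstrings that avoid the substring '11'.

Let a(n) count valid strings. If the last bit is 0 the prefix is any valid string of length n-1; if it is 1 the string must end in 01 with a valid prefix of length n-2. So a(n) = a(n-1) + a(n-2), a(1)=2, a(2)=3.
Computing successive values: a(1)=2, a(2)=3, a(3)=5, a(4)=8, a(5)=13, a(6)=21, a(7)=34, a(8)=55, a(9)=89, a(10)=144, a(11)=233.

Final answer: 233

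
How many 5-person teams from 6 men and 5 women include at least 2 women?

Sum over valid woman counts:
C(5,2)C(6,3) = 200
C(5,3)C(6,2) = 150
C(5,4)C(6,1) = 30
C(5,5)C(6,0) = 1
Total: 200 + 150 + 30 + 1.

Final answer: 381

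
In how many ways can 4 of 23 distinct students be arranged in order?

P(23,4) = 23!/(23-4)! = 23!/19!.

Final answer: P(23,4) = 212520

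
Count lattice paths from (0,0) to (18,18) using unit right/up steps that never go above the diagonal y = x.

Total monotonic paths to (18,18): C(36,18) = 9075135300.
By the reflection principle, paths that go above the diagonal number C(36,19) = 8597496600.
Valid Dyck paths: 9075135300 - 8597496600.
(Check: C(36,18) - C(36,19) = C(36,18)/19, the Catalan number C_{18}.)

Final answer: C_{18} = 477638700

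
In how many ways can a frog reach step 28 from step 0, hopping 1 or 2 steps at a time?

Let f(n) be the number of climbs. Removing the last move (1 or 2 steps) gives f(n) = f(n-1) + f(n-2); base cases f(1)=1, f(2)=2.
Iterating the recurrence: f(1)=1, f(2)=2, f(3)=3, f(4)=5, f(5)=8, f(6)=13, f(7)=21, f(8)=34, f(9)=55, f(10)=89, f(11)=144, f(12)=233, f(13)=377, f(14)=610, f(15)=987, f(16)=1597, f(17)=2584, f(18)=4181, f(19)=6765, f(20)=10946, f(21)=17711, f(22)=28657, f(23)=46368, f(24)=75025, f(25)=121393, f(26)=196418, f(27)=317811, f(28)=514229.

Final answer: 514229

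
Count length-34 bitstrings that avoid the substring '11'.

A valid string ends in 0 (append to any length-(n-1) valid string) or in 01 (append to any length-(n-2) valid string), so a(n) = a(n-1) + a(n-2) with a(1)=2, a(2)=3.
Computing successive values: a(1)=2, a(2)=3, a(3)=5, a(4)=8, a(5)=13, a(6)=21, a(7)=34, a(8)=55, a(9)=89, a(10)=144, a(11)=233, a(12)=377, a(13)=610, a(14)=987, a(15)=1597, a(16)=2584, a(17)=4181, a(18)=6765, a(19)=10946, a(20)=17711, a(21)=28657, a(22)=46368, a(23)=75025, a(24)=121393, a(25)=196418, a(26)=317811, a(27)=514229, a(28)=832040, a(29)=1346269, a(30)=2178309, a(31)=3524578, a(32)=5702887, a(33)=9227465, a(34)=14930352.

Final answer: 14930352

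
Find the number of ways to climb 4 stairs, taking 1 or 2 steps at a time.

Let f(n) be the number of climbs. Removing the last move (1 or 2 steps) gives f(n) = f(n-1) + f(n-2); base cases f(1)=1, f(2)=2.
Building up term by term: f(1)=1, f(2)=2, f(3)=3, f(4)=5.

Final answer: 5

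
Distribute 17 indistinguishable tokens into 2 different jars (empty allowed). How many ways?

Stars and bars: C(n+k-1, k-1) = C(18,1).

Final answer: C(18,1) = 18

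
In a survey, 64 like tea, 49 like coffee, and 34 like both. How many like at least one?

|A union B| = |A| + |B| - |A intersect B| = 64 + 49 - 34.

Final answer: 79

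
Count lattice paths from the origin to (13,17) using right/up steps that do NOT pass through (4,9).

Total paths to (13,17): C(30,17) = 119759850.
Paths through (4,9): C(13,9) x C(17,8) = 17381650.
Avoiding (4,9): 119759850 - 17381650.

Final answer: 102378200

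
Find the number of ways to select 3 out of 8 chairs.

C(8,3) = 8!/(3! x 5!).

Final answer: \binom{8}{3} = 56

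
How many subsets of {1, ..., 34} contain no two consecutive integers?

Let a(n) count such subsets of {1, ..., n}. Either n is excluded (a(n-1) ways) or n is included, forcing n-1 out (a(n-2) ways), so a(n) = a(n-1) + a(n-2) with a(1)=2, a(2)=3.
Building up term by term: a(1)=2, a(2)=3, a(3)=5, a(4)=8, a(5)=13, a(6)=21, a(7)=34, a(8)=55, a(9)=89, a(10)=144, a(11)=233, a(12)=377, a(13)=610, a(14)=987, a(15)=1597, a(16)=2584, a(17)=4181, a(18)=6765, a(19)=10946, a(20)=17711, a(21)=28657, a(22)=46368, a(23)=75025, a(24)=121393, a(25)=196418, a(26)=317811, a(27)=514229, a(28)=832040, a(29)=1346269, a(30)=2178309, a(31)=3524578, a(32)=5702887, a(33)=9227465, a(34)=14930352.

Final answer: 14930352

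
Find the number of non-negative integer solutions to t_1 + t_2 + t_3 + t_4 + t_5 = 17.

Stars and bars with 17 stars and 4 bars:
C(17+5-1, 5-1) = C(21,4).

Final answer: C(21,4) = 5985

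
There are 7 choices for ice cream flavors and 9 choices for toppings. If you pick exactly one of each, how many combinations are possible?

By the multiplication principle: 7 x 9.

Final answer: 63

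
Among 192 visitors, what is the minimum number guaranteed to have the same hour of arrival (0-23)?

There are 24 possible values for hour of arrival (0-23). With 192 visitors and 24 categories, by pigeonhole: ceiling(192/24).

Final answer: 8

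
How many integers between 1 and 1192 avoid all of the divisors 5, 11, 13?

|div by 5|=238, |div by 11|=108, |div by 13|=91.
|div by 5&11|=21, |div by 5&13|=18, |div by 11&13|=8, |div by all|=1.
By inclusion-exclusion, divisible by at least one: 238+108+91-21-18-8+1 = 391.
Not divisible by any: 1192 - 391.

Final answer: 801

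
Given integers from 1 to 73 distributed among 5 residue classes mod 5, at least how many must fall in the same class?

By pigeonhole with 73 objects and 5 categories: ceiling(73/5).

Final answer: 15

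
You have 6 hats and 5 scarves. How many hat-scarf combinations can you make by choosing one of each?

By the multiplication principle: 6 x 5.

Final answer: 30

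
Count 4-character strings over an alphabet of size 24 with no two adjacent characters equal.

Let g(n) count such strings. g(1) = 24, and each valid string of length n-1 extends in 23 ways (any symbol but the last), so g(n) = 23 g(n-1).
Total: g(4) = 24 x 23^3.

Final answer: 24 x 23^{3} = 292008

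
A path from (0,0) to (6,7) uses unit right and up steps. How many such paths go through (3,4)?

Paths (0,0)->(3,4): C(7,4) = 35.
Paths (3,4)->(6,7): C(6,3) = 20.
By multiplication principle: 35 x 20.

Final answer: 700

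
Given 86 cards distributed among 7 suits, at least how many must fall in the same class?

By pigeonhole with 86 objects and 7 categories: ceiling(86/7).

Final answer: 13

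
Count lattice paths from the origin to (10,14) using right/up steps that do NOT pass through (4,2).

Total paths to (10,14): C(24,14) = 1961256.
Paths through (4,2): C(6,2) x C(18,12) = 278460.
Avoiding (4,2): 1961256 - 278460.

Final answer: 1682796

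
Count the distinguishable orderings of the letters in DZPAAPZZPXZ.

Letters (A:2, D:1, P:3, X:1, Z:4). Total letters: 11.
Permutations = 11!/(4! x 3! x 2!).

Final answer: 138600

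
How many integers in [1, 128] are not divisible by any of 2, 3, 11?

|div by 2|=64, |div by 3|=42, |div by 11|=11.
|div by 2&3|=21, |div by 2&11|=5, |div by 3&11|=3, |div by all|=1.
By inclusion-exclusion, divisible by at least one: 64+42+11-21-5-3+1 = 89.
Not divisible by any: 128 - 89.

Final answer: 39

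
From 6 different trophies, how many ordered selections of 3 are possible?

P(6,3) = 6!/(6-3)! = 6!/3!.

Final answer: P(6,3) = 120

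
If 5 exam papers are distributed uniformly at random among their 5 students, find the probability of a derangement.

Use the recurrence D(n) = (n-1)(D(n-1) + D(n-2)) with D(0)=1, D(1)=0.
Building up: D(2)=1, D(3)=2, D(4)=9, D(5)=44.
Total arrangements: 5! = 120.
Probability = D(5)/5! = 11/30.

Final answer: D(5)/5! = 44/120 = 0.366667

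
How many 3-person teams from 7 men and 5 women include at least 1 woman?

Sum over valid woman counts:
C(5,1)C(7,2) = 105
C(5,2)C(7,1) = 70
C(5,3)C(7,0) = 10
Total: 105 + 70 + 10.

Final answer: 185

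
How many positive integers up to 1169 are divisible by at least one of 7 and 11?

Multiples of 7: 167. Multiples of 11: 106. Of both (lcm=77): 15.
By inclusion-exclusion: 167 + 106 - 15.

Final answer: 258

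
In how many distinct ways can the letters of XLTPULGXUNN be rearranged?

Letters (G:1, L:2, N:2, P:1, T:1, U:2, X:2). Total letters: 11.
Permutations = 11!/(2! x 2! x 2! x 2!).

Final answer: 2494800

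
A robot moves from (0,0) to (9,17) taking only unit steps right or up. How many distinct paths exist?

Each path has 9 right steps and 17 up steps in some order (26 steps total).
Choose which 17 of the 26 steps are up: C(26,17).

Final answer: C(26,17) = 3124550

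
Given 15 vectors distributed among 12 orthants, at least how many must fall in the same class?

By pigeonhole with 15 objects and 12 categories: ceiling(15/12).

Final answer: 2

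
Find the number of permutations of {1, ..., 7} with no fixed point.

D(n) = (n-1)(D(n-1) + D(n-2)), D(0)=1, D(1)=0.
D(2) = 1 x (0 + 1) = 1
D(3) = 2 x (1 + 0) = 2
D(4) = 3 x (2 + 1) = 9
D(5) = 4 x (9 + 2) = 44
D(6) = 5 x (44 + 9) = 265
D(7) = 6 x (D(6) + D(5)) = 6 x (265 + 44)

Final answer: D(7) = 1854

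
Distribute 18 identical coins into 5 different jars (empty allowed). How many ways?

Stars and bars: C(n+k-1, k-1) = C(22,4).

Final answer: C(22,4) = 7315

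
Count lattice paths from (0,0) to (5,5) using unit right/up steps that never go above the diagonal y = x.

Total monotonic paths to (5,5): C(10,5) = 252.
Paths that cross above y=x (reflection bijection): C(10,6) = 210.
Valid Dyck paths: 252 - 210.
(Check: C(10,5) - C(10,6) = C(10,5)/6, the Catalan number C_{5}.)

Final answer: C_{5} = 42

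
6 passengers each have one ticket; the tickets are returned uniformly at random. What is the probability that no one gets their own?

Use the recurrence D(n) = (n-1)(D(n-1) + D(n-2)) with D(0)=1, D(1)=0.
Building up: D(2)=1, D(3)=2, D(4)=9, D(5)=44, D(6)=265.
Total arrangements: 6! = 720.
Probability = D(6)/6! = 53/144.

Final answer: D(6)/6! = 265/720 = 0.368056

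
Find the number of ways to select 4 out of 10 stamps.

C(10,4) = 10!/(4! x 6!).

Final answer: \binom{10}{4} = 210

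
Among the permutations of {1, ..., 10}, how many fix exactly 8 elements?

Choose which 8 elements are fixed: C(10,8) = 45.
Derange the remaining 2 using D(j) = (j-1)(D(j-1) + D(j-2)), D(0)=1, D(1)=0: D(2)=1.
Total: 45 x 1.

Final answer: C(10,8) D(2) = 45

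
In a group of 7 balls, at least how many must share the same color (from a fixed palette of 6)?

There are 6 possible values for color (from a fixed palette of 6). With 7 balls and 6 categories, by pigeonhole: ceiling(7/6).

Final answer: 2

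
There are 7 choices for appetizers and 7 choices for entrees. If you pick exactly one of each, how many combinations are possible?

By the multiplication principle: 7 x 7.

Final answer: 49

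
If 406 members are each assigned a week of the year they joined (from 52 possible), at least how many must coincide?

There are 52 possible values for week of the year they joined. With 406 members and 52 categories, by pigeonhole: ceiling(406/52).

Final answer: 8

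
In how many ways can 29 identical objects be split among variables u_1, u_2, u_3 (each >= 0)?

Stars and bars with 29 stars and 2 bars:
C(29+3-1, 3-1) = C(31,2).

Final answer: C(31,2) = 465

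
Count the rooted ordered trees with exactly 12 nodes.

This is a standard Catalan-number count: the answer is C_n. Here n = 12 - 1 = 11.
C_n = (2n)!/(n!(n+1)!), so C_{11} = 22!/(11! x 12!) = C(22,11)/12 = 705432/12.

Final answer: C_{11} = 58786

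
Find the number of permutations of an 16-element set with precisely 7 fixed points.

Choose which 7 elements are fixed: C(16,7) = 11440.
Derange the remaining 9 using D(j) = (j-1)(D(j-1) + D(j-2)), D(0)=1, D(1)=0: D(2)=1, D(3)=2, D(4)=9, D(5)=44, D(6)=265, D(7)=1854, D(8)=14833, D(9)=133496.
Total: 11440 x 133496.

Final answer: C(16,7) D(9) = 1527194240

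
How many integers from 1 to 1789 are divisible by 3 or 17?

Multiples of 3: 596. Multiples of 17: 105. Of both (lcm=51): 35.
By inclusion-exclusion: 596 + 105 - 35.

Final answer: 666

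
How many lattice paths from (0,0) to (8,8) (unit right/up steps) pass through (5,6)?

Paths (0,0)->(5,6): C(11,6) = 462.
Paths (5,6)->(8,8): C(5,2) = 10.
By multiplication principle: 462 x 10.

Final answer: 4620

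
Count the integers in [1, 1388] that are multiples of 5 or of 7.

Multiples of 5: 277. Multiples of 7: 198. Of both (lcm=35): 39.
By inclusion-exclusion: 277 + 198 - 39.

Final answer: 436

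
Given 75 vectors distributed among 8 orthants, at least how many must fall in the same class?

By pigeonhole with 75 objects and 8 categories: ceiling(75/8).

Final answer: 10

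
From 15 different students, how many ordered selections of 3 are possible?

P(15,3) = 15!/(15-3)! = 15!/12!.

Final answer: P(15,3) = 2730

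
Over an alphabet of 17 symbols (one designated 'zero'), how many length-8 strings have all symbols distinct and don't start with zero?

The leading digit has 16 choices (anything but zero); the next has 16 (anything but the first), then 15, and so on, one fewer each time.
Total: 16 x 16 x 15 x 14 x 13 x 12 x 11 x 10.

Final answer: 922521600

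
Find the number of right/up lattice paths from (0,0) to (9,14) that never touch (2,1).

Total paths to (9,14): C(23,14) = 817190.
Paths through (2,1): C(3,1) x C(20,13) = 232560.
Avoiding (2,1): 817190 - 232560.

Final answer: 584630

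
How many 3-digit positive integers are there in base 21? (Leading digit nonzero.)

Leading digit: 20 options (nonzero). Other 2 digit(s): 21 options each.
Total: 20 x 21^2.

Final answer: 8820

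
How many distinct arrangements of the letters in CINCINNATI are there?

Letters (A:1, C:2, I:3, N:3, T:1). Total letters: 10.
Permutations = 10!/(3! x 3! x 2!).

Final answer: 50400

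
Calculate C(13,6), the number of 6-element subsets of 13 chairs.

C(13,6) = 13!/(6! x (13-6)!).

Final answer: C(13,6) = 1716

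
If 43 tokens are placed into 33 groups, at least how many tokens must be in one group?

By the pigeonhole principle: ceiling(43/33).

Final answer: 2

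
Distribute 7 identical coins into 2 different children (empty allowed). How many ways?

Stars and bars: C(n+k-1, k-1) = C(8,1).

Final answer: C(8,1) = 8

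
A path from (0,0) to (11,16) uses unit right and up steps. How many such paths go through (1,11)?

Paths (0,0)->(1,11): C(12,11) = 12.
Paths (1,11)->(11,16): C(15,5) = 3003.
By multiplication principle: 12 x 3003.

Final answer: 36036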